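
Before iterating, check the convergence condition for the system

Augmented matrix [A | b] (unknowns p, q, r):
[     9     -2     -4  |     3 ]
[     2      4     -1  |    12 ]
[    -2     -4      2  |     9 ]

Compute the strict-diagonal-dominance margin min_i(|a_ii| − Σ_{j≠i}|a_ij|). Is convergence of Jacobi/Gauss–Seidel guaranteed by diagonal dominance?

-4

row 1: |9| − (2+4) = 3
row 2: |4| − (2+1) = 1
row 3: |2| − (2+4) = -4
minimum over rows = -4 → not strictly diagonally dominant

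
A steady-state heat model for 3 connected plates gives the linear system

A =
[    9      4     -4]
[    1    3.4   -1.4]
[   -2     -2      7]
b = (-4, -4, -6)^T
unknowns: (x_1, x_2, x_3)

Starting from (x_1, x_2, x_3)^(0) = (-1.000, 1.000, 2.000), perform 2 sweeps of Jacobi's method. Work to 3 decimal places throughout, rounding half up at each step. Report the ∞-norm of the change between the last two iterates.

Iteration 1:
  x_1 = (-4 - (4)·1.000 - (-4)·2.000) / (9) = 0.000
  x_2 = (-4 - (1)·-1.000 - (-1.4)·2.000) / (3.4) = -0.059
  x_3 = (-6 - (-2)·-1.000 - (-2)·1.000) / (7) = -0.857
Iteration 2:
  x_1 = (-4 - (4)·-0.059 - (-4)·-0.857) / (9) = -0.799
  x_2 = (-4 - (1)·0.000 - (-1.4)·-0.857) / (3.4) = -1.529
  x_3 = (-6 - (-2)·0.000 - (-2)·-0.059) / (7) = -0.874
Change: (-0.799, -1.470, -0.017) → max |·| = 1.470

1.470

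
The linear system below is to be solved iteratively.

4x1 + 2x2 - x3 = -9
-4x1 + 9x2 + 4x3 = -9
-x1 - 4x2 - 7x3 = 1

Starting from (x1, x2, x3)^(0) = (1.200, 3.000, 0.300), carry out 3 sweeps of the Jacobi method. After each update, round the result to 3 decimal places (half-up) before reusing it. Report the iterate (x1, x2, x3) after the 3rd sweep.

Iteration 1:
  x1 = (-9 - (2)·3.000 - (-1)·0.300) / (4) = -3.675
  x2 = (-9 - (-4)·1.200 - (4)·0.300) / (9) = -0.600
  x3 = (1 - (-1)·1.200 - (-4)·3.000) / (-7) = -2.029
Iteration 2:
  x1 = (-9 - (2)·-0.600 - (-1)·-2.029) / (4) = -2.457
  x2 = (-9 - (-4)·-3.675 - (4)·-2.029) / (9) = -1.732
  x3 = (1 - (-1)·-3.675 - (-4)·-0.600) / (-7) = 0.725
Iteration 3:
  x1 = (-9 - (2)·-1.732 - (-1)·0.725) / (4) = -1.203
  x2 = (-9 - (-4)·-2.457 - (4)·0.725) / (9) = -2.414
  x3 = (1 - (-1)·-2.457 - (-4)·-1.732) / (-7) = 1.198

(-1.203, -2.414, 1.198)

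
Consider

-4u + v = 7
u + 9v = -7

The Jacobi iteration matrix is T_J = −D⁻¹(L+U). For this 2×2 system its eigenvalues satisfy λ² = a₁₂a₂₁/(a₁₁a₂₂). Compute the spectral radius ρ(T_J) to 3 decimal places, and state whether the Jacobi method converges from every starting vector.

a₁₂a₂₁/(a₁₁a₂₂) = (1)·(1) / ((-4)·(9)) = -0.027778
ρ = √|-0.027778| = √0.027778 = 0.167
ρ < 1, so Jacobi converges

0.167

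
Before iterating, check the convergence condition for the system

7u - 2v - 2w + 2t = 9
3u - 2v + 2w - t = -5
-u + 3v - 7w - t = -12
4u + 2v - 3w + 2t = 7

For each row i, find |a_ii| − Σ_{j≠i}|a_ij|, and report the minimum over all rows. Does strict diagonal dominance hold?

-7

row 1: |7| − (2+2+2) = 1
row 2: |-2| − (3+2+1) = -4
row 3: |-7| − (1+3+1) = 2
row 4: |2| − (4+2+3) = -7
minimum over rows = -7 → not strictly diagonally dominant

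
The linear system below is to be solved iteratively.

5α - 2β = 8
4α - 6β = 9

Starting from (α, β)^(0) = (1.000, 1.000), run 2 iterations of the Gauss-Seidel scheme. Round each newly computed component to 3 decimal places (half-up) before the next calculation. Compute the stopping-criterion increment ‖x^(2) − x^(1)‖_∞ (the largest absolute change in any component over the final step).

0.467

Iteration 1:
  α = (8 - (-2)·1.000) / (5) = 2.000
  β = (9 - (4)·2.000) / (-6) = -0.167
Iteration 2:
  α = (8 - (-2)·-0.167) / (5) = 1.533
  β = (9 - (4)·1.533) / (-6) = -0.478
Change: (-0.467, -0.311) → max |·| = 0.467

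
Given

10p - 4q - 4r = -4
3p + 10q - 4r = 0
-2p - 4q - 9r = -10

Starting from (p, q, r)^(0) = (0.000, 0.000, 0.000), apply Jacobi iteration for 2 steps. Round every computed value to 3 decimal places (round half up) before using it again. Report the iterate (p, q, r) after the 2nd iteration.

Iteration 1:
  p = (-4 - (-4)·0.000 - (-4)·0.000) / (10) = -0.400
  q = (0 - (3)·0.000 - (-4)·0.000) / (10) = 0.000
  r = (-10 - (-2)·0.000 - (-4)·0.000) / (-9) = 1.111
Iteration 2:
  p = (-4 - (-4)·0.000 - (-4)·1.111) / (10) = 0.044
  q = (0 - (3)·-0.400 - (-4)·1.111) / (10) = 0.564
  r = (-10 - (-2)·-0.400 - (-4)·0.000) / (-9) = 1.200

(0.044, 0.564, 1.200)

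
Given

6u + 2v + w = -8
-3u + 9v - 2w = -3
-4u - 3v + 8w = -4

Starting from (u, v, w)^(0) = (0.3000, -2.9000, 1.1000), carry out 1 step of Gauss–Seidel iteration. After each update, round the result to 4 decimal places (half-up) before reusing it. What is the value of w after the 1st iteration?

Iteration 1:
  u = (-8 - (2)·-2.9000 - (1)·1.1000) / (6) = -0.5500
  v = (-3 - (-3)·-0.5500 - (-2)·1.1000) / (9) = -0.2722
  w = (-4 - (-4)·-0.5500 - (-3)·-0.2722) / (8) = -0.8771

-0.8771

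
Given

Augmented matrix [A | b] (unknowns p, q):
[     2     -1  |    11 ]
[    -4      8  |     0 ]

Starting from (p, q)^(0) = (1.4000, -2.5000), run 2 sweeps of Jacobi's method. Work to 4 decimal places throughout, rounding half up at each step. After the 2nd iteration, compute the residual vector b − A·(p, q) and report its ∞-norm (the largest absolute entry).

6.4000

Iteration 1:
  p = (11 - (-1)·-2.5000) / (2) = 4.2500
  q = (0 - (-4)·1.4000) / (8) = 0.7000
Iteration 2:
  p = (11 - (-1)·0.7000) / (2) = 5.8500
  q = (0 - (-4)·4.2500) / (8) = 2.1250
Residual b − A·x = (1.4250, 6.4000); ∞-norm = 6.4000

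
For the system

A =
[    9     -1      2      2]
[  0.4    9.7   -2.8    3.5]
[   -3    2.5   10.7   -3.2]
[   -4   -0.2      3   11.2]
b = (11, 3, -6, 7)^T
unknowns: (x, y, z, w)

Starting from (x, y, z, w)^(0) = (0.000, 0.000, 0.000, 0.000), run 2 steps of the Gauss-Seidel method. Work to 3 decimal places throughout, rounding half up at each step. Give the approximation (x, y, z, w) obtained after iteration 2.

Iteration 1:
  x = (11 - (-1)·0.000 - (2)·0.000 - (2)·0.000) / (9) = 1.222
  y = (3 - (0.4)·1.222 - (-2.8)·0.000 - (3.5)·0.000) / (9.7) = 0.259
  z = (-6 - (-3)·1.222 - (2.5)·0.259 - (-3.2)·0.000) / (10.7) = -0.279
  w = (7 - (-4)·1.222 - (-0.2)·0.259 - (3)·-0.279) / (11.2) = 1.141
Iteration 2:
  x = (11 - (-1)·0.259 - (2)·-0.279 - (2)·1.141) / (9) = 1.059
  y = (3 - (0.4)·1.059 - (-2.8)·-0.279 - (3.5)·1.141) / (9.7) = -0.227
  z = (-6 - (-3)·1.059 - (2.5)·-0.227 - (-3.2)·1.141) / (10.7) = 0.130
  w = (7 - (-4)·1.059 - (-0.2)·-0.227 - (3)·0.130) / (11.2) = 0.964

(1.059, -0.227, 0.130, 0.964)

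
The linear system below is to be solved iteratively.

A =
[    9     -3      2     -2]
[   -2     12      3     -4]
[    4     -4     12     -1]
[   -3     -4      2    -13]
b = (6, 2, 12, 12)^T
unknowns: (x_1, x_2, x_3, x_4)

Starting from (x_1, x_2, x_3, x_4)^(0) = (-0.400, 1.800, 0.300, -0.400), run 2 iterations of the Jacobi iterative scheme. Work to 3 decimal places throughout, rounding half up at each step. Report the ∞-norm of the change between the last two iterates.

Iteration 1:
  x_1 = (6 - (-3)·1.800 - (2)·0.300 - (-2)·-0.400) / (9) = 1.111
  x_2 = (2 - (-2)·-0.400 - (3)·0.300 - (-4)·-0.400) / (12) = -0.108
  x_3 = (12 - (4)·-0.400 - (-4)·1.800 - (-1)·-0.400) / (12) = 1.700
  x_4 = (12 - (-3)·-0.400 - (-4)·1.800 - (2)·0.300) / (-13) = -1.338
Iteration 2:
  x_1 = (6 - (-3)·-0.108 - (2)·1.700 - (-2)·-1.338) / (9) = -0.044
  x_2 = (2 - (-2)·1.111 - (3)·1.700 - (-4)·-1.338) / (12) = -0.519
  x_3 = (12 - (4)·1.111 - (-4)·-0.108 - (-1)·-1.338) / (12) = 0.482
  x_4 = (12 - (-3)·1.111 - (-4)·-0.108 - (2)·1.700) / (-13) = -0.885
Change: (-1.155, -0.411, -1.218, 0.453) → max |·| = 1.218

1.218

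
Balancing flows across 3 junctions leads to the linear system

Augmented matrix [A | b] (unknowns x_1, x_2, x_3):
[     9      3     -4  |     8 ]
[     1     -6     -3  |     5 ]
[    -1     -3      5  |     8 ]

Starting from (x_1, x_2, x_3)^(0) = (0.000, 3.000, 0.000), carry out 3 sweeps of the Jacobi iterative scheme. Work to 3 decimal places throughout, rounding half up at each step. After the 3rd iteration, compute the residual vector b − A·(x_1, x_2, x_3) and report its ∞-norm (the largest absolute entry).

Iteration 1:
  x_1 = (8 - (3)·3.000 - (-4)·0.000) / (9) = -0.111
  x_2 = (5 - (1)·0.000 - (-3)·0.000) / (-6) = -0.833
  x_3 = (8 - (-1)·0.000 - (-3)·3.000) / (5) = 3.400
Iteration 2:
  x_1 = (8 - (3)·-0.833 - (-4)·3.400) / (9) = 2.678
  x_2 = (5 - (1)·-0.111 - (-3)·3.400) / (-6) = -2.552
  x_3 = (8 - (-1)·-0.111 - (-3)·-0.833) / (5) = 1.078
Iteration 3:
  x_1 = (8 - (3)·-2.552 - (-4)·1.078) / (9) = 2.219
  x_2 = (5 - (1)·2.678 - (-3)·1.078) / (-6) = -0.926
  x_3 = (8 - (-1)·2.678 - (-3)·-2.552) / (5) = 0.604
Residual b − A·x = (-6.777, -0.963, 4.421); ∞-norm = 6.777

6.777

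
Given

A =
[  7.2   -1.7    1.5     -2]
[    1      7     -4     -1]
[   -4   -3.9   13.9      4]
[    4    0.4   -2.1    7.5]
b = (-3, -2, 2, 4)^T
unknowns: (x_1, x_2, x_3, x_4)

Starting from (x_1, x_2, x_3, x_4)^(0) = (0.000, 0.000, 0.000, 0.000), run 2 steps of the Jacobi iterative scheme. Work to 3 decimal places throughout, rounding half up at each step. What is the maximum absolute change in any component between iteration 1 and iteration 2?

Iteration 1:
  x_1 = (-3 - (-1.7)·0.000 - (1.5)·0.000 - (-2)·0.000) / (7.2) = -0.417
  x_2 = (-2 - (1)·0.000 - (-4)·0.000 - (-1)·0.000) / (7) = -0.286
  x_3 = (2 - (-4)·0.000 - (-3.9)·0.000 - (4)·0.000) / (13.9) = 0.144
  x_4 = (4 - (4)·0.000 - (0.4)·0.000 - (-2.1)·0.000) / (7.5) = 0.533
Iteration 2:
  x_1 = (-3 - (-1.7)·-0.286 - (1.5)·0.144 - (-2)·0.533) / (7.2) = -0.366
  x_2 = (-2 - (1)·-0.417 - (-4)·0.144 - (-1)·0.533) / (7) = -0.068
  x_3 = (2 - (-4)·-0.417 - (-3.9)·-0.286 - (4)·0.533) / (13.9) = -0.210
  x_4 = (4 - (4)·-0.417 - (0.4)·-0.286 - (-2.1)·0.144) / (7.5) = 0.811
Change: (0.051, 0.218, -0.354, 0.278) → max |·| = 0.354

0.354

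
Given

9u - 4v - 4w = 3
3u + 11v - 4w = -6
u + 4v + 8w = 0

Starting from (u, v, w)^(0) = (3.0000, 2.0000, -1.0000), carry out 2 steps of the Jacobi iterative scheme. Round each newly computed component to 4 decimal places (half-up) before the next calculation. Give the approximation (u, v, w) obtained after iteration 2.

Iteration 1:
  u = (3 - (-4)·2.0000 - (-4)·-1.0000) / (9) = 0.7778
  v = (-6 - (3)·3.0000 - (-4)·-1.0000) / (11) = -1.7273
  w = (0 - (1)·3.0000 - (4)·2.0000) / (8) = -1.3750
Iteration 2:
  u = (3 - (-4)·-1.7273 - (-4)·-1.3750) / (9) = -1.0455
  v = (-6 - (3)·0.7778 - (-4)·-1.3750) / (11) = -1.2576
  w = (0 - (1)·0.7778 - (4)·-1.7273) / (8) = 0.7664

(-1.0455, -1.2576, 0.7664)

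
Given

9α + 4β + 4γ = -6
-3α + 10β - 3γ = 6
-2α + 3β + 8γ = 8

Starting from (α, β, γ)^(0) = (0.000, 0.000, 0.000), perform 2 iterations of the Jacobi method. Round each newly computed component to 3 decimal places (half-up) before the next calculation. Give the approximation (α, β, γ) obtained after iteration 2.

(-1.378, 0.700, 0.608)

Iteration 1:
  α = (-6 - (4)·0.000 - (4)·0.000) / (9) = -0.667
  β = (6 - (-3)·0.000 - (-3)·0.000) / (10) = 0.600
  γ = (8 - (-2)·0.000 - (3)·0.000) / (8) = 1.000
Iteration 2:
  α = (-6 - (4)·0.600 - (4)·1.000) / (9) = -1.378
  β = (6 - (-3)·-0.667 - (-3)·1.000) / (10) = 0.700
  γ = (8 - (-2)·-0.667 - (3)·0.600) / (8) = 0.608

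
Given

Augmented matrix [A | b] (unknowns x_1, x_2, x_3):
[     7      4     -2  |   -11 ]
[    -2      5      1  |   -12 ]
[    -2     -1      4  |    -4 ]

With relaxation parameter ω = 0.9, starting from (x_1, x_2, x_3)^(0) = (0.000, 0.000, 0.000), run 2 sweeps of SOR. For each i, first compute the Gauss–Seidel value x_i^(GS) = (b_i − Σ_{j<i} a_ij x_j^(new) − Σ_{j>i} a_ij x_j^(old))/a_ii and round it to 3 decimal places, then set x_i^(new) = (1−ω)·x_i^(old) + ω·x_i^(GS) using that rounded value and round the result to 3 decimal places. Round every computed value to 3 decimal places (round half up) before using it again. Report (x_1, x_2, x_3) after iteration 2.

Iteration 1:
  x_1: GS value = (-11 - (4)·0.000 - (-2)·0.000) / (7) = -1.571;  x_1 ← (1−ω)·0.000 + ω·-1.571 = -1.414
  x_2: GS value = (-12 - (-2)·-1.414 - (1)·0.000) / (5) = -2.966;  x_2 ← (1−ω)·0.000 + ω·-2.966 = -2.669
  x_3: GS value = (-4 - (-2)·-1.414 - (-1)·-2.669) / (4) = -2.374;  x_3 ← (1−ω)·0.000 + ω·-2.374 = -2.137
Iteration 2:
  x_1: GS value = (-11 - (4)·-2.669 - (-2)·-2.137) / (7) = -0.657;  x_1 ← (1−ω)·-1.414 + ω·-0.657 = -0.733
  x_2: GS value = (-12 - (-2)·-0.733 - (1)·-2.137) / (5) = -2.266;  x_2 ← (1−ω)·-2.669 + ω·-2.266 = -2.306
  x_3: GS value = (-4 - (-2)·-0.733 - (-1)·-2.306) / (4) = -1.943;  x_3 ← (1−ω)·-2.137 + ω·-1.943 = -1.962

(-0.733, -2.306, -1.962)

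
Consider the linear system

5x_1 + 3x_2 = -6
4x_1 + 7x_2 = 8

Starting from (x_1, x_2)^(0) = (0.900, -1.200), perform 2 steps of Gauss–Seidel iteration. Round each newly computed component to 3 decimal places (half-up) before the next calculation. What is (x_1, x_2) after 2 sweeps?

(-2.050, 2.314)

Iteration 1:
  x_1 = (-6 - (3)·-1.200) / (5) = -0.480
  x_2 = (8 - (4)·-0.480) / (7) = 1.417
Iteration 2:
  x_1 = (-6 - (3)·1.417) / (5) = -2.050
  x_2 = (8 - (4)·-2.050) / (7) = 2.314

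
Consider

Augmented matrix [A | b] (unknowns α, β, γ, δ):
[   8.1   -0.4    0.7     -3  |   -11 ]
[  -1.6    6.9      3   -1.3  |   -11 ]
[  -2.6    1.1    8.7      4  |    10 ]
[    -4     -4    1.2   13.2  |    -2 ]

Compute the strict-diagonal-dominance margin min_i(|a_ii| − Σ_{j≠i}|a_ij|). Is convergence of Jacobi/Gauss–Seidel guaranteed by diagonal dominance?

row 1: |8.1| − (0.4+0.7+3) = 4
row 2: |6.9| − (1.6+3+1.3) = 1
row 3: |8.7| − (2.6+1.1+4) = 1
row 4: |13.2| − (4+4+1.2) = 4
minimum over rows = 1 → strictly diagonally dominant (convergence guaranteed)

1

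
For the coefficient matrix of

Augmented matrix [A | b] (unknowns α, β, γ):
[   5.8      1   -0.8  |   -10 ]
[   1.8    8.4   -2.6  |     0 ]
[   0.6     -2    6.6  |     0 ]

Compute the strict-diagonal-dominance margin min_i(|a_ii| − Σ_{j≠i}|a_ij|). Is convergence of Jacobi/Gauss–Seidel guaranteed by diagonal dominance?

row 1: |5.8| − (1+0.8) = 4
row 2: |8.4| − (1.8+2.6) = 4
row 3: |6.6| − (0.6+2) = 4
minimum over rows = 4 → strictly diagonally dominant (convergence guaranteed)

4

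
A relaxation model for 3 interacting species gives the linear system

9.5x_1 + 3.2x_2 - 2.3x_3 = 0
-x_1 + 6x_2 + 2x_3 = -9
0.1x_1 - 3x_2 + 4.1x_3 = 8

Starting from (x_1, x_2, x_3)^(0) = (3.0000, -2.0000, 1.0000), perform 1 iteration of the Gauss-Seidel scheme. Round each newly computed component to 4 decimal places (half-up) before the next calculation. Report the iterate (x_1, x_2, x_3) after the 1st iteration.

Iteration 1:
  x_1 = (0 - (3.2)·-2.0000 - (-2.3)·1.0000) / (9.5) = 0.9158
  x_2 = (-9 - (-1)·0.9158 - (2)·1.0000) / (6) = -1.6807
  x_3 = (8 - (0.1)·0.9158 - (-3)·-1.6807) / (4.1) = 0.6991

(0.9158, -1.6807, 0.6991)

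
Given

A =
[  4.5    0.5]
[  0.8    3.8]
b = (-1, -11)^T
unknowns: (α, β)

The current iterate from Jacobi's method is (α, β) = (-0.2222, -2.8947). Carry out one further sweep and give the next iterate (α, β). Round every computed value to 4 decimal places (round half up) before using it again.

(0.0994, -2.8480)

One sweep:
  α = (-1 - (0.5)·-2.8947) / (4.5) = 0.0994
  β = (-11 - (0.8)·-0.2222) / (3.8) = -2.8480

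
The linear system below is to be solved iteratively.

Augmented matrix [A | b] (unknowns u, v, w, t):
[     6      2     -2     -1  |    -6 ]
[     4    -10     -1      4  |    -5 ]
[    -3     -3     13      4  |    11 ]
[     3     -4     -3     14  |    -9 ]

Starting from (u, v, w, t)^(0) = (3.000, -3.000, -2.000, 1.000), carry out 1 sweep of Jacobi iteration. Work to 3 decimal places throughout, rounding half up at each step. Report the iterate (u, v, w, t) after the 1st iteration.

(-0.500, 2.300, 0.538, -2.571)

Iteration 1:
  u = (-6 - (2)·-3.000 - (-2)·-2.000 - (-1)·1.000) / (6) = -0.500
  v = (-5 - (4)·3.000 - (-1)·-2.000 - (4)·1.000) / (-10) = 2.300
  w = (11 - (-3)·3.000 - (-3)·-3.000 - (4)·1.000) / (13) = 0.538
  t = (-9 - (3)·3.000 - (-4)·-3.000 - (-3)·-2.000) / (14) = -2.571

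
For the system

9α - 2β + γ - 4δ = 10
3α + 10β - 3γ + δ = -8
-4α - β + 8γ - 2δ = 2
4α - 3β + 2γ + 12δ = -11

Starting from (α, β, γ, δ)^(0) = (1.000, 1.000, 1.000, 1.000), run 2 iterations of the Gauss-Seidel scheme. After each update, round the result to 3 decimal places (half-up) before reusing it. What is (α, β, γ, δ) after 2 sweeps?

Iteration 1:
  α = (10 - (-2)·1.000 - (1)·1.000 - (-4)·1.000) / (9) = 1.667
  β = (-8 - (3)·1.667 - (-3)·1.000 - (1)·1.000) / (10) = -1.100
  γ = (2 - (-4)·1.667 - (-1)·-1.100 - (-2)·1.000) / (8) = 1.196
  δ = (-11 - (4)·1.667 - (-3)·-1.100 - (2)·1.196) / (12) = -1.947
Iteration 2:
  α = (10 - (-2)·-1.100 - (1)·1.196 - (-4)·-1.947) / (9) = -0.132
  β = (-8 - (3)·-0.132 - (-3)·1.196 - (1)·-1.947) / (10) = -0.207
  γ = (2 - (-4)·-0.132 - (-1)·-0.207 - (-2)·-1.947) / (8) = -0.329
  δ = (-11 - (4)·-0.132 - (-3)·-0.207 - (2)·-0.329) / (12) = -0.870

(-0.132, -0.207, -0.329, -0.870)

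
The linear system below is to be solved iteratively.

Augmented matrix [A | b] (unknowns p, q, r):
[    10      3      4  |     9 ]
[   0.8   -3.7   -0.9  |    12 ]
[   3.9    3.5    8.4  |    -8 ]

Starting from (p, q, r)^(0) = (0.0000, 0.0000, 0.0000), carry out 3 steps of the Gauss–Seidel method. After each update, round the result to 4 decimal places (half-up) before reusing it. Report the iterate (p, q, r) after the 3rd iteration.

Iteration 1:
  p = (9 - (3)·0.0000 - (4)·0.0000) / (10) = 0.9000
  q = (12 - (0.8)·0.9000 - (-0.9)·0.0000) / (-3.7) = -3.0486
  r = (-8 - (3.9)·0.9000 - (3.5)·-3.0486) / (8.4) = -0.1000
Iteration 2:
  p = (9 - (3)·-3.0486 - (4)·-0.1000) / (10) = 1.8546
  q = (12 - (0.8)·1.8546 - (-0.9)·-0.1000) / (-3.7) = -2.8179
  r = (-8 - (3.9)·1.8546 - (3.5)·-2.8179) / (8.4) = -0.6393
Iteration 3:
  p = (9 - (3)·-2.8179 - (4)·-0.6393) / (10) = 2.0011
  q = (12 - (0.8)·2.0011 - (-0.9)·-0.6393) / (-3.7) = -2.6551
  r = (-8 - (3.9)·2.0011 - (3.5)·-2.6551) / (8.4) = -0.7752

(2.0011, -2.6551, -0.7752)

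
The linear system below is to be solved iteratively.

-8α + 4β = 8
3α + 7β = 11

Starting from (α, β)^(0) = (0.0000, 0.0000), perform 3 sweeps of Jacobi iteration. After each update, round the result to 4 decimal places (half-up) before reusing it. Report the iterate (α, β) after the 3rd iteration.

Iteration 1:
  α = (8 - (4)·0.0000) / (-8) = -1.0000
  β = (11 - (3)·0.0000) / (7) = 1.5714
Iteration 2:
  α = (8 - (4)·1.5714) / (-8) = -0.2143
  β = (11 - (3)·-1.0000) / (7) = 2.0000
Iteration 3:
  α = (8 - (4)·2.0000) / (-8) = 0.0000
  β = (11 - (3)·-0.2143) / (7) = 1.6633

(0.0000, 1.6633)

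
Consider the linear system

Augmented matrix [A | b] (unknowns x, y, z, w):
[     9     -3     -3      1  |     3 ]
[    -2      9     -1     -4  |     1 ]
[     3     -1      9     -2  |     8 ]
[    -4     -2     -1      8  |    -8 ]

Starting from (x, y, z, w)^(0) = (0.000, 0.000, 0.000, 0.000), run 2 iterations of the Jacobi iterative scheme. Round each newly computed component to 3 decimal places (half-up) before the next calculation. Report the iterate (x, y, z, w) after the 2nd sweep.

(0.778, -0.161, 0.568, -0.695)

Iteration 1:
  x = (3 - (-3)·0.000 - (-3)·0.000 - (1)·0.000) / (9) = 0.333
  y = (1 - (-2)·0.000 - (-1)·0.000 - (-4)·0.000) / (9) = 0.111
  z = (8 - (3)·0.000 - (-1)·0.000 - (-2)·0.000) / (9) = 0.889
  w = (-8 - (-4)·0.000 - (-2)·0.000 - (-1)·0.000) / (8) = -1.000
Iteration 2:
  x = (3 - (-3)·0.111 - (-3)·0.889 - (1)·-1.000) / (9) = 0.778
  y = (1 - (-2)·0.333 - (-1)·0.889 - (-4)·-1.000) / (9) = -0.161
  z = (8 - (3)·0.333 - (-1)·0.111 - (-2)·-1.000) / (9) = 0.568
  w = (-8 - (-4)·0.333 - (-2)·0.111 - (-1)·0.889) / (8) = -0.695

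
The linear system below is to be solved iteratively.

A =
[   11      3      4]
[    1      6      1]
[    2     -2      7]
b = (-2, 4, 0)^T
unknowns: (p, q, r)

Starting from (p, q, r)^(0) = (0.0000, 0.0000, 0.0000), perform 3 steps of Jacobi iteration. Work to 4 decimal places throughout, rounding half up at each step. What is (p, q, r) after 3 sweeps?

(-0.4601, 0.6869, 0.3030)

Iteration 1:
  p = (-2 - (3)·0.0000 - (4)·0.0000) / (11) = -0.1818
  q = (4 - (1)·0.0000 - (1)·0.0000) / (6) = 0.6667
  r = (0 - (2)·0.0000 - (-2)·0.0000) / (7) = 0.0000
Iteration 2:
  p = (-2 - (3)·0.6667 - (4)·0.0000) / (11) = -0.3636
  q = (4 - (1)·-0.1818 - (1)·0.0000) / (6) = 0.6970
  r = (0 - (2)·-0.1818 - (-2)·0.6667) / (7) = 0.2424
Iteration 3:
  p = (-2 - (3)·0.6970 - (4)·0.2424) / (11) = -0.4601
  q = (4 - (1)·-0.3636 - (1)·0.2424) / (6) = 0.6869
  r = (0 - (2)·-0.3636 - (-2)·0.6970) / (7) = 0.3030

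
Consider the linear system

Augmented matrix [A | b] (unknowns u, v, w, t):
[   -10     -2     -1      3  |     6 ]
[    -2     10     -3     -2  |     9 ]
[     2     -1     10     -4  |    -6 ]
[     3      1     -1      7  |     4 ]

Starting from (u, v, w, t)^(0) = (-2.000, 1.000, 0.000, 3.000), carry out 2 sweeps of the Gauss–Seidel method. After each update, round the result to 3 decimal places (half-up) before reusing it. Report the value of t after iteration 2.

Iteration 1:
  u = (6 - (-2)·1.000 - (-1)·0.000 - (3)·3.000) / (-10) = 0.100
  v = (9 - (-2)·0.100 - (-3)·0.000 - (-2)·3.000) / (10) = 1.520
  w = (-6 - (2)·0.100 - (-1)·1.520 - (-4)·3.000) / (10) = 0.732
  t = (4 - (3)·0.100 - (1)·1.520 - (-1)·0.732) / (7) = 0.416
Iteration 2:
  u = (6 - (-2)·1.520 - (-1)·0.732 - (3)·0.416) / (-10) = -0.852
  v = (9 - (-2)·-0.852 - (-3)·0.732 - (-2)·0.416) / (10) = 1.032
  w = (-6 - (2)·-0.852 - (-1)·1.032 - (-4)·0.416) / (10) = -0.160
  t = (4 - (3)·-0.852 - (1)·1.032 - (-1)·-0.160) / (7) = 0.766

0.766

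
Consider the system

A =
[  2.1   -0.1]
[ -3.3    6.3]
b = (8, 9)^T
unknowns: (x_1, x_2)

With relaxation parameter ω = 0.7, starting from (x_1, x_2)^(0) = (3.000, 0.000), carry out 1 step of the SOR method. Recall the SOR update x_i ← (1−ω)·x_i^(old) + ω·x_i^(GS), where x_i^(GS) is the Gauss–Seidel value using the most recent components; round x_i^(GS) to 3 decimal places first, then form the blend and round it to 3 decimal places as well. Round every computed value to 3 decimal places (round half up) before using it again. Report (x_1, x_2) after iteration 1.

Iteration 1:
  x_1: GS value = (8 - (-0.1)·0.000) / (2.1) = 3.810;  x_1 ← (1−ω)·3.000 + ω·3.810 = 3.567
  x_2: GS value = (9 - (-3.3)·3.567) / (6.3) = 3.297;  x_2 ← (1−ω)·0.000 + ω·3.297 = 2.308

(3.567, 2.308)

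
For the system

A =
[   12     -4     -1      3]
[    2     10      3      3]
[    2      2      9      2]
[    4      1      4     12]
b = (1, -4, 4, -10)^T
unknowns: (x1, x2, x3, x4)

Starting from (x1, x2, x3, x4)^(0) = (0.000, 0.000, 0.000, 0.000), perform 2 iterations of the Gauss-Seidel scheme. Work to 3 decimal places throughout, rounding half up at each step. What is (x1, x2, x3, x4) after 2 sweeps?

(0.237, -0.303, 0.681, -1.114)

Iteration 1:
  x1 = (1 - (-4)·0.000 - (-1)·0.000 - (3)·0.000) / (12) = 0.083
  x2 = (-4 - (2)·0.083 - (3)·0.000 - (3)·0.000) / (10) = -0.417
  x3 = (4 - (2)·0.083 - (2)·-0.417 - (2)·0.000) / (9) = 0.519
  x4 = (-10 - (4)·0.083 - (1)·-0.417 - (4)·0.519) / (12) = -0.999
Iteration 2:
  x1 = (1 - (-4)·-0.417 - (-1)·0.519 - (3)·-0.999) / (12) = 0.237
  x2 = (-4 - (2)·0.237 - (3)·0.519 - (3)·-0.999) / (10) = -0.303
  x3 = (4 - (2)·0.237 - (2)·-0.303 - (2)·-0.999) / (9) = 0.681
  x4 = (-10 - (4)·0.237 - (1)·-0.303 - (4)·0.681) / (12) = -1.114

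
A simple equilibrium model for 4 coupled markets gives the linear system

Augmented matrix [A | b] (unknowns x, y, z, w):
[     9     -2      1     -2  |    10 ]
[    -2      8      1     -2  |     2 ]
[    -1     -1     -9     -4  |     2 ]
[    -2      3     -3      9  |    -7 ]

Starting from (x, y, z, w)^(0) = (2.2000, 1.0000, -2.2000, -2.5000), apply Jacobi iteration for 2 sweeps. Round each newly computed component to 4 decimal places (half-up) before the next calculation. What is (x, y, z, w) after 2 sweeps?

Iteration 1:
  x = (10 - (-2)·1.0000 - (1)·-2.2000 - (-2)·-2.5000) / (9) = 1.0222
  y = (2 - (-2)·2.2000 - (1)·-2.2000 - (-2)·-2.5000) / (8) = 0.4500
  z = (2 - (-1)·2.2000 - (-1)·1.0000 - (-4)·-2.5000) / (-9) = 0.5333
  w = (-7 - (-2)·2.2000 - (3)·1.0000 - (-3)·-2.2000) / (9) = -1.3556
Iteration 2:
  x = (10 - (-2)·0.4500 - (1)·0.5333 - (-2)·-1.3556) / (9) = 0.8506
  y = (2 - (-2)·1.0222 - (1)·0.5333 - (-2)·-1.3556) / (8) = 0.1000
  z = (2 - (-1)·1.0222 - (-1)·0.4500 - (-4)·-1.3556) / (-9) = 0.2167
  w = (-7 - (-2)·1.0222 - (3)·0.4500 - (-3)·0.5333) / (9) = -0.5229

(0.8506, 0.1000, 0.2167, -0.5229)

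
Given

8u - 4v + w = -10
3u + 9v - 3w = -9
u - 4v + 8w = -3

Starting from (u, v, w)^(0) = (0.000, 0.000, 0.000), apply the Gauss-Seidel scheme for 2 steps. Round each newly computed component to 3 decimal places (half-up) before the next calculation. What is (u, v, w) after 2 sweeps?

Iteration 1:
  u = (-10 - (-4)·0.000 - (1)·0.000) / (8) = -1.250
  v = (-9 - (3)·-1.250 - (-3)·0.000) / (9) = -0.583
  w = (-3 - (1)·-1.250 - (-4)·-0.583) / (8) = -0.510
Iteration 2:
  u = (-10 - (-4)·-0.583 - (1)·-0.510) / (8) = -1.478
  v = (-9 - (3)·-1.478 - (-3)·-0.510) / (9) = -0.677
  w = (-3 - (1)·-1.478 - (-4)·-0.677) / (8) = -0.529

(-1.478, -0.677, -0.529)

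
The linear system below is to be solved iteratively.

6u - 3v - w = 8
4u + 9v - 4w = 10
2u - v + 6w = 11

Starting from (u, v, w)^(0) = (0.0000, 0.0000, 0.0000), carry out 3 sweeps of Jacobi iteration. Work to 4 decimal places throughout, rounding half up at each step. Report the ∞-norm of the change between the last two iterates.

Iteration 1:
  u = (8 - (-3)·0.0000 - (-1)·0.0000) / (6) = 1.3333
  v = (10 - (4)·0.0000 - (-4)·0.0000) / (9) = 1.1111
  w = (11 - (2)·0.0000 - (-1)·0.0000) / (6) = 1.8333
Iteration 2:
  u = (8 - (-3)·1.1111 - (-1)·1.8333) / (6) = 2.1944
  v = (10 - (4)·1.3333 - (-4)·1.8333) / (9) = 1.3333
  w = (11 - (2)·1.3333 - (-1)·1.1111) / (6) = 1.5741
Iteration 3:
  u = (8 - (-3)·1.3333 - (-1)·1.5741) / (6) = 2.2623
  v = (10 - (4)·2.1944 - (-4)·1.5741) / (9) = 0.8354
  w = (11 - (2)·2.1944 - (-1)·1.3333) / (6) = 1.3241
Change: (0.0679, -0.4979, -0.2500) → max |·| = 0.4979

0.4979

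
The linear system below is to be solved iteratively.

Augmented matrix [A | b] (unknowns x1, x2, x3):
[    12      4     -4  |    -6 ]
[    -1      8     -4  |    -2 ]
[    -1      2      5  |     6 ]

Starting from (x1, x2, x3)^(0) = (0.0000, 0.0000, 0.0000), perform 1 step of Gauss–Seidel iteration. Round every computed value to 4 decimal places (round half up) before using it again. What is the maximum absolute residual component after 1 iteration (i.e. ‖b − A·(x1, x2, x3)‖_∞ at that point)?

6.1500

Iteration 1:
  x1 = (-6 - (4)·0.0000 - (-4)·0.0000) / (12) = -0.5000
  x2 = (-2 - (-1)·-0.5000 - (-4)·0.0000) / (8) = -0.3125
  x3 = (6 - (-1)·-0.5000 - (2)·-0.3125) / (5) = 1.2250
Residual b − A·x = (6.1500, 4.9000, 0.0000); ∞-norm = 6.1500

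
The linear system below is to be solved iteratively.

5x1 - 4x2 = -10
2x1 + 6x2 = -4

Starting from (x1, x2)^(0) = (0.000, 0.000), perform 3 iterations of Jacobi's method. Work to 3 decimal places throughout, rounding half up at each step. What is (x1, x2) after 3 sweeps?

(-2.000, 0.178)

Iteration 1:
  x1 = (-10 - (-4)·0.000) / (5) = -2.000
  x2 = (-4 - (2)·0.000) / (6) = -0.667
Iteration 2:
  x1 = (-10 - (-4)·-0.667) / (5) = -2.534
  x2 = (-4 - (2)·-2.000) / (6) = 0.000
Iteration 3:
  x1 = (-10 - (-4)·0.000) / (5) = -2.000
  x2 = (-4 - (2)·-2.534) / (6) = 0.178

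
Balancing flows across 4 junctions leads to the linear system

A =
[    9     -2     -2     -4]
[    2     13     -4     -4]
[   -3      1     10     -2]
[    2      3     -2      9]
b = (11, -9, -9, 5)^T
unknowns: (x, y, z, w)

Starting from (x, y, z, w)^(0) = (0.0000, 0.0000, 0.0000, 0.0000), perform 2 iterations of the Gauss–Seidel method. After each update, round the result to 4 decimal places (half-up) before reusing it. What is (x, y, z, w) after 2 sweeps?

Iteration 1:
  x = (11 - (-2)·0.0000 - (-2)·0.0000 - (-4)·0.0000) / (9) = 1.2222
  y = (-9 - (2)·1.2222 - (-4)·0.0000 - (-4)·0.0000) / (13) = -0.8803
  z = (-9 - (-3)·1.2222 - (1)·-0.8803 - (-2)·0.0000) / (10) = -0.4453
  w = (5 - (2)·1.2222 - (3)·-0.8803 - (-2)·-0.4453) / (9) = 0.4784
Iteration 2:
  x = (11 - (-2)·-0.8803 - (-2)·-0.4453 - (-4)·0.4784) / (9) = 1.1403
  y = (-9 - (2)·1.1403 - (-4)·-0.4453 - (-4)·0.4784) / (13) = -0.8576
  z = (-9 - (-3)·1.1403 - (1)·-0.8576 - (-2)·0.4784) / (10) = -0.3765
  w = (5 - (2)·1.1403 - (3)·-0.8576 - (-2)·-0.3765) / (9) = 0.5044

(1.1403, -0.8576, -0.3765, 0.5044)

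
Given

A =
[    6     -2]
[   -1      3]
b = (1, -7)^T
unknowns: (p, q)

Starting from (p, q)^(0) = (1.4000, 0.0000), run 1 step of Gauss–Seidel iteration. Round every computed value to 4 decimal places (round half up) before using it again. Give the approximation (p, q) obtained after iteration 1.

(0.1667, -2.2778)

Iteration 1:
  p = (1 - (-2)·0.0000) / (6) = 0.1667
  q = (-7 - (-1)·0.1667) / (3) = -2.2778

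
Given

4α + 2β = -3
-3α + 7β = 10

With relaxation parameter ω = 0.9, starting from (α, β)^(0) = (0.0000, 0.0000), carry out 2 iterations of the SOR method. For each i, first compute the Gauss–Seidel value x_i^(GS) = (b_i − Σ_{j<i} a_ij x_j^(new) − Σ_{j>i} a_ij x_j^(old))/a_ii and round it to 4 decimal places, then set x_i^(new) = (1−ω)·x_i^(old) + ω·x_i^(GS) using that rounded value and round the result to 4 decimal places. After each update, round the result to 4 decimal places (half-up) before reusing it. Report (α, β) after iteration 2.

(-1.2039, 0.9239)

Iteration 1:
  α: GS value = (-3 - (2)·0.0000) / (4) = -0.7500;  α ← (1−ω)·0.0000 + ω·-0.7500 = -0.6750
  β: GS value = (10 - (-3)·-0.6750) / (7) = 1.1393;  β ← (1−ω)·0.0000 + ω·1.1393 = 1.0254
Iteration 2:
  α: GS value = (-3 - (2)·1.0254) / (4) = -1.2627;  α ← (1−ω)·-0.6750 + ω·-1.2627 = -1.2039
  β: GS value = (10 - (-3)·-1.2039) / (7) = 0.9126;  β ← (1−ω)·1.0254 + ω·0.9126 = 0.9239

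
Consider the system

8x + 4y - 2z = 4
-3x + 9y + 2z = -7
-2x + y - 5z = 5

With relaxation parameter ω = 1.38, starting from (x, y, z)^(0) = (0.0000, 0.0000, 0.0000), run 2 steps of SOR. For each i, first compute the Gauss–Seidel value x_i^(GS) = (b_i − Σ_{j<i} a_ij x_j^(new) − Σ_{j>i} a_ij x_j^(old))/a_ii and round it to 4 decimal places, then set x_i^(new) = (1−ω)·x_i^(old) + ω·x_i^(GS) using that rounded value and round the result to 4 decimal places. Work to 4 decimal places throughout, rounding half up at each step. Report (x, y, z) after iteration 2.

Iteration 1:
  x: GS value = (4 - (4)·0.0000 - (-2)·0.0000) / (8) = 0.5000;  x ← (1−ω)·0.0000 + ω·0.5000 = 0.6900
  y: GS value = (-7 - (-3)·0.6900 - (2)·0.0000) / (9) = -0.5478;  y ← (1−ω)·0.0000 + ω·-0.5478 = -0.7560
  z: GS value = (5 - (-2)·0.6900 - (1)·-0.7560) / (-5) = -1.4272;  z ← (1−ω)·0.0000 + ω·-1.4272 = -1.9695
Iteration 2:
  x: GS value = (4 - (4)·-0.7560 - (-2)·-1.9695) / (8) = 0.3856;  x ← (1−ω)·0.6900 + ω·0.3856 = 0.2699
  y: GS value = (-7 - (-3)·0.2699 - (2)·-1.9695) / (9) = -0.2501;  y ← (1−ω)·-0.7560 + ω·-0.2501 = -0.0579
  z: GS value = (5 - (-2)·0.2699 - (1)·-0.0579) / (-5) = -1.1195;  z ← (1−ω)·-1.9695 + ω·-1.1195 = -0.7965

(0.2699, -0.0579, -0.7965)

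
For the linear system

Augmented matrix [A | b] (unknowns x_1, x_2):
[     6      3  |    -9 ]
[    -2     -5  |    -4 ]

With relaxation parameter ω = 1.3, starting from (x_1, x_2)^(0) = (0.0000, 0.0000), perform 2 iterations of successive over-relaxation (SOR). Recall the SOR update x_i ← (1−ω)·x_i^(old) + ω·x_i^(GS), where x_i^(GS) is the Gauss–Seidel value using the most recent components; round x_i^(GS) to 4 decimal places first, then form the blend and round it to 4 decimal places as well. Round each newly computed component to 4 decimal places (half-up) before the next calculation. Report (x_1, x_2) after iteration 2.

(-2.7001, 1.8278)

Iteration 1:
  x_1: GS value = (-9 - (3)·0.0000) / (6) = -1.5000;  x_1 ← (1−ω)·0.0000 + ω·-1.5000 = -1.9500
  x_2: GS value = (-4 - (-2)·-1.9500) / (-5) = 1.5800;  x_2 ← (1−ω)·0.0000 + ω·1.5800 = 2.0540
Iteration 2:
  x_1: GS value = (-9 - (3)·2.0540) / (6) = -2.5270;  x_1 ← (1−ω)·-1.9500 + ω·-2.5270 = -2.7001
  x_2: GS value = (-4 - (-2)·-2.7001) / (-5) = 1.8800;  x_2 ← (1−ω)·2.0540 + ω·1.8800 = 1.8278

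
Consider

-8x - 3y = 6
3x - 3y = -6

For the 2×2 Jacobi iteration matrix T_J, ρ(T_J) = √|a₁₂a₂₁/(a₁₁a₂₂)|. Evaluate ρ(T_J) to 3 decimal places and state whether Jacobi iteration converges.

0.612

a₁₂a₂₁/(a₁₁a₂₂) = (-3)·(3) / ((-8)·(-3)) = -0.375000
ρ = √|-0.375000| = √0.375000 = 0.612
ρ < 1, so Jacobi converges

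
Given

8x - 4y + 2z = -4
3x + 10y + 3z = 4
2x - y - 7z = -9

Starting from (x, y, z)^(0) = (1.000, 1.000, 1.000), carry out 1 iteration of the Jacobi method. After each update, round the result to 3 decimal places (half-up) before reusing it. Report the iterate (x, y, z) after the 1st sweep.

(-0.250, -0.200, 1.429)

Iteration 1:
  x = (-4 - (-4)·1.000 - (2)·1.000) / (8) = -0.250
  y = (4 - (3)·1.000 - (3)·1.000) / (10) = -0.200
  z = (-9 - (2)·1.000 - (-1)·1.000) / (-7) = 1.429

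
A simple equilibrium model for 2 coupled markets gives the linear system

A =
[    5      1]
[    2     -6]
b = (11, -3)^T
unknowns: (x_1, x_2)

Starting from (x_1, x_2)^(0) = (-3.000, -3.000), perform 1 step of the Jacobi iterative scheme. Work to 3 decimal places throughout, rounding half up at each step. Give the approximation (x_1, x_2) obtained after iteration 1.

(2.800, -0.500)

Iteration 1:
  x_1 = (11 - (1)·-3.000) / (5) = 2.800
  x_2 = (-3 - (2)·-3.000) / (-6) = -0.500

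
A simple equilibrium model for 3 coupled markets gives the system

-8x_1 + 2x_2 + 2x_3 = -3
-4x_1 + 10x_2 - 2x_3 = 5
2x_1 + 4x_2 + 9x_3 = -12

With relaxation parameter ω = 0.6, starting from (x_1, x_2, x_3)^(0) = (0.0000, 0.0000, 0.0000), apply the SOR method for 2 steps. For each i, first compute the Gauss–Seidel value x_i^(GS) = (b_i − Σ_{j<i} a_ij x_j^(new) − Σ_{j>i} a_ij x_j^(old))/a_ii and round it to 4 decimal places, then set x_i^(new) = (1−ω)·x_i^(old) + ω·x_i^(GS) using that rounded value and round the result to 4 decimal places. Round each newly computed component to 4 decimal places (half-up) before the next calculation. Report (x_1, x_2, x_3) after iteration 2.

(0.2294, 0.3857, -1.3032)

Iteration 1:
  x_1: GS value = (-3 - (2)·0.0000 - (2)·0.0000) / (-8) = 0.3750;  x_1 ← (1−ω)·0.0000 + ω·0.3750 = 0.2250
  x_2: GS value = (5 - (-4)·0.2250 - (-2)·0.0000) / (10) = 0.5900;  x_2 ← (1−ω)·0.0000 + ω·0.5900 = 0.3540
  x_3: GS value = (-12 - (2)·0.2250 - (4)·0.3540) / (9) = -1.5407;  x_3 ← (1−ω)·0.0000 + ω·-1.5407 = -0.9244
Iteration 2:
  x_1: GS value = (-3 - (2)·0.3540 - (2)·-0.9244) / (-8) = 0.2324;  x_1 ← (1−ω)·0.2250 + ω·0.2324 = 0.2294
  x_2: GS value = (5 - (-4)·0.2294 - (-2)·-0.9244) / (10) = 0.4069;  x_2 ← (1−ω)·0.3540 + ω·0.4069 = 0.3857
  x_3: GS value = (-12 - (2)·0.2294 - (4)·0.3857) / (9) = -1.5557;  x_3 ← (1−ω)·-0.9244 + ω·-1.5557 = -1.3032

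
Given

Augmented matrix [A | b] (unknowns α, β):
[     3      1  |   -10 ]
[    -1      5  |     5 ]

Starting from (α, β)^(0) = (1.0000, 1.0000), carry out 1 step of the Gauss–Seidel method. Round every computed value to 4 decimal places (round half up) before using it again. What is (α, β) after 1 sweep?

Iteration 1:
  α = (-10 - (1)·1.0000) / (3) = -3.6667
  β = (5 - (-1)·-3.6667) / (5) = 0.2667

(-3.6667, 0.2667)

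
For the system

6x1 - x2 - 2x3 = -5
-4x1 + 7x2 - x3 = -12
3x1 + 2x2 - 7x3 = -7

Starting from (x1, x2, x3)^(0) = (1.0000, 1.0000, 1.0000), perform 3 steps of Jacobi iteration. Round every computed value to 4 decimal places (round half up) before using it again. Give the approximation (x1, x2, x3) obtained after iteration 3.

(-0.9195, -1.8776, 0.3421)

Iteration 1:
  x1 = (-5 - (-1)·1.0000 - (-2)·1.0000) / (6) = -0.3333
  x2 = (-12 - (-4)·1.0000 - (-1)·1.0000) / (7) = -1.0000
  x3 = (-7 - (3)·1.0000 - (2)·1.0000) / (-7) = 1.7143
Iteration 2:
  x1 = (-5 - (-1)·-1.0000 - (-2)·1.7143) / (6) = -0.4286
  x2 = (-12 - (-4)·-0.3333 - (-1)·1.7143) / (7) = -1.6598
  x3 = (-7 - (3)·-0.3333 - (2)·-1.0000) / (-7) = 0.5714
Iteration 3:
  x1 = (-5 - (-1)·-1.6598 - (-2)·0.5714) / (6) = -0.9195
  x2 = (-12 - (-4)·-0.4286 - (-1)·0.5714) / (7) = -1.8776
  x3 = (-7 - (3)·-0.4286 - (2)·-1.6598) / (-7) = 0.3421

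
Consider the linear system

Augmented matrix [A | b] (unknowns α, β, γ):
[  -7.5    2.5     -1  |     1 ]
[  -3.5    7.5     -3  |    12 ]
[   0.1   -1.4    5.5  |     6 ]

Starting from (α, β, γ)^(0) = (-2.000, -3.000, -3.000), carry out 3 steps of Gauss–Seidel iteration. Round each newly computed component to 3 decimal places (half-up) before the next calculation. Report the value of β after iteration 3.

2.373

Iteration 1:
  α = (1 - (2.5)·-3.000 - (-1)·-3.000) / (-7.5) = -0.733
  β = (12 - (-3.5)·-0.733 - (-3)·-3.000) / (7.5) = 0.058
  γ = (6 - (0.1)·-0.733 - (-1.4)·0.058) / (5.5) = 1.119
Iteration 2:
  α = (1 - (2.5)·0.058 - (-1)·1.119) / (-7.5) = -0.263
  β = (12 - (-3.5)·-0.263 - (-3)·1.119) / (7.5) = 1.925
  γ = (6 - (0.1)·-0.263 - (-1.4)·1.925) / (5.5) = 1.586
Iteration 3:
  α = (1 - (2.5)·1.925 - (-1)·1.586) / (-7.5) = 0.297
  β = (12 - (-3.5)·0.297 - (-3)·1.586) / (7.5) = 2.373
  γ = (6 - (0.1)·0.297 - (-1.4)·2.373) / (5.5) = 1.690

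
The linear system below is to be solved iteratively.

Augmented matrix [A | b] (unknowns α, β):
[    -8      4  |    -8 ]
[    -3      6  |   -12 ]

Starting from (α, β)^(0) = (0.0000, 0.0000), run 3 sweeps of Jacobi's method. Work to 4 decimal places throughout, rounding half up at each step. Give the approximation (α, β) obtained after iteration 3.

Iteration 1:
  α = (-8 - (4)·0.0000) / (-8) = 1.0000
  β = (-12 - (-3)·0.0000) / (6) = -2.0000
Iteration 2:
  α = (-8 - (4)·-2.0000) / (-8) = 0.0000
  β = (-12 - (-3)·1.0000) / (6) = -1.5000
Iteration 3:
  α = (-8 - (4)·-1.5000) / (-8) = 0.2500
  β = (-12 - (-3)·0.0000) / (6) = -2.0000

(0.2500, -2.0000)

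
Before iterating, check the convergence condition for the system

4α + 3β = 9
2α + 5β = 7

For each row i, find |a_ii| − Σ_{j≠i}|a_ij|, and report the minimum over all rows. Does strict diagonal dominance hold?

1

row 1: |4| − (3) = 1
row 2: |5| − (2) = 3
minimum over rows = 1 → strictly diagonally dominant (convergence guaranteed)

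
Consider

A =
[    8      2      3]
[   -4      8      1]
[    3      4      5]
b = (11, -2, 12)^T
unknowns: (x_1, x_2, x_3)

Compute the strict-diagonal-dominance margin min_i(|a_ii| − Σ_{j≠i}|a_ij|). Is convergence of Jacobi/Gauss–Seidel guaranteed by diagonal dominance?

-2

row 1: |8| − (2+3) = 3
row 2: |8| − (4+1) = 3
row 3: |5| − (3+4) = -2
minimum over rows = -2 → not strictly diagonally dominant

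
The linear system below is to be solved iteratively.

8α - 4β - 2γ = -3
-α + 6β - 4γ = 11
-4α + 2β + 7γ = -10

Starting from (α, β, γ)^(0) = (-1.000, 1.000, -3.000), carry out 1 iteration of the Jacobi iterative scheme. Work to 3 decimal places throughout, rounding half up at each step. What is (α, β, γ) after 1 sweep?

Iteration 1:
  α = (-3 - (-4)·1.000 - (-2)·-3.000) / (8) = -0.625
  β = (11 - (-1)·-1.000 - (-4)·-3.000) / (6) = -0.333
  γ = (-10 - (-4)·-1.000 - (2)·1.000) / (7) = -2.286

(-0.625, -0.333, -2.286)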